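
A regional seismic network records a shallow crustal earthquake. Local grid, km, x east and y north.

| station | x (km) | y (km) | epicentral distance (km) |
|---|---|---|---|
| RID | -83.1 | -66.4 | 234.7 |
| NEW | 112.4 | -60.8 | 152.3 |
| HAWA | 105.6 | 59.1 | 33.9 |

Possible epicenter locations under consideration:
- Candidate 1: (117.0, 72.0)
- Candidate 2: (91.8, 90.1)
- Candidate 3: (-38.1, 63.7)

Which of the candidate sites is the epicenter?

For each candidate, compare |candidate − station| to the reported distance:
Candidate 1: residuals RID 8.6, NEW 19.4, HAWA 16.7 → max 19.4 km
Candidate 2: residuals RID 0.0, NEW 0.0, HAWA 0.0 → max 0.0 km
Candidate 3: residuals RID 97.0, NEW 43.0, HAWA 109.9 → max 109.9 km
Only Candidate 2 has all residuals ≈ 0.

Candidate 2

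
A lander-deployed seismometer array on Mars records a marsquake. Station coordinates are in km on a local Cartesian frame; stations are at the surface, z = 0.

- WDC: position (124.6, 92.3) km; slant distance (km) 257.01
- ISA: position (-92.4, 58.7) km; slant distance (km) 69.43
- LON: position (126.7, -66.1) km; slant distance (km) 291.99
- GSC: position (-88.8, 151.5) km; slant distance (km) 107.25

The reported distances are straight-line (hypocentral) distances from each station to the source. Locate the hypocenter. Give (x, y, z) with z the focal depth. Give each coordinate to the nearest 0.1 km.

x ≈ -124.2 km, y ≈ 70.4 km, depth ≈ 60.6 km

Each station gives a sphere (x−x_i)² + (y−y_i)² + z² = d_i² (stations at z=0).
Subtracting the WDC sphere from ISA and LON: z² cancels, leaving linear equations in x and y:
-434.0 x − 67.2 y = 49172.62
4.2 x − 316.8 y = -22826.37
Solving: x ≈ -124.203, y ≈ 70.406 km (keep extra digits for the depth step; rounded: -124.2, 70.4).
Then from the WDC sphere: z² = 257.01² − (x − 124.6)² − (y − 92.3)² with x = -124.203, y = 70.406, so z ≈ 60.596 ≈ 60.6 km.
Check against GSC (with the unrounded solution): distance 107.25 ≈ 107.25 km. ✓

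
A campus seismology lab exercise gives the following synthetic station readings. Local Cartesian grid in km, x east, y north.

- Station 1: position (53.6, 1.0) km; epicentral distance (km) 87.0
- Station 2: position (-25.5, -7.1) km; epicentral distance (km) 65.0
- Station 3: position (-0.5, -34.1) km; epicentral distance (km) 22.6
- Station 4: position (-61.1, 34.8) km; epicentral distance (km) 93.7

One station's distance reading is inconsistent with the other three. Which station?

Station 2

Solve using three stations at a time. Using Station 1, Station 3, Station 4 (subtract circle equations pairwise → linear system) gives (x, y) ≈ (-18.0, -48.4).
Distances from that point to each station vs reported:
  Station 1: calculated 87.0 vs reported 87.0 → residual 0.0 km
  Station 2: calculated 42.0 vs reported 65.0 → residual 23.0 km
  Station 3: calculated 22.6 vs reported 22.6 → residual 0.0 km
  Station 4: calculated 93.7 vs reported 93.7 → residual 0.0 km
Station 1, Station 3, Station 4 are mutually consistent (residuals ≈ 0); Station 2 is off by 23.0 km.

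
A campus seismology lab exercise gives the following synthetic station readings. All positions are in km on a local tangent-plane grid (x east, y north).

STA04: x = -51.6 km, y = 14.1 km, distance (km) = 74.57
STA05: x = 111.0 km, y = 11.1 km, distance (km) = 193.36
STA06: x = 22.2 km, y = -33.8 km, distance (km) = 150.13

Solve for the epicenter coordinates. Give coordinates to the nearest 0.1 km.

-66.8 km east, 87.1 km north

Circle about each station: (x + 51.6)² + (y − 14.1)² = 74.57²; (x − 111.0)² + (y − 11.1)² = 193.36²; (x − 22.2)² + (y + 33.8)² = 150.13².
Subtracting the STA04 equation from the STA05 and STA06 equations removes the quadratic terms:
325.2 x − 6.0 y = -22244.56
147.6 x − 95.8 y = -18204.42
Solving the 2×2 system: x ≈ -66.8, y ≈ 87.1 km.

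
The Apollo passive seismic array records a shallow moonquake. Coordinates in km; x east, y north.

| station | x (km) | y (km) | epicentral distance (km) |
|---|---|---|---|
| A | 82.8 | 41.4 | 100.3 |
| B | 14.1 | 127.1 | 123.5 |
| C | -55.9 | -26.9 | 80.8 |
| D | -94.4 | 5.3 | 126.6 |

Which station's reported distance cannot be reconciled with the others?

B

Solve using three stations at a time. Using A, C, D (subtract circle equations pairwise → linear system) gives (x, y) ≈ (23.9, -39.9).
Distances from that point to each station vs reported:
  A: calculated 100.3 vs reported 100.3 → residual 0.0 km
  B: calculated 167.2 vs reported 123.5 → residual 43.7 km
  C: calculated 80.9 vs reported 80.8 → residual 0.1 km
  D: calculated 126.6 vs reported 126.6 → residual 0.0 km
A, C, D are mutually consistent (residuals ≈ 0); B is off by 43.7 km.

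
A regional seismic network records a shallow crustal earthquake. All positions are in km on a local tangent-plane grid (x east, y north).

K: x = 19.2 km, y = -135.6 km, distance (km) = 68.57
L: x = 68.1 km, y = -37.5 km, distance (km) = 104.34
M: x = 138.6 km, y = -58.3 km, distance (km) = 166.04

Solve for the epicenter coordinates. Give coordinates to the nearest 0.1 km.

Circle about each station: (x − 19.2)² + (y + 135.6)² = 68.57²; (x − 68.1)² + (y + 37.5)² = 104.34²; (x − 138.6)² + (y + 58.3)² = 166.04².
Subtracting pairs of circle equations eliminates x²+y² and gives linear equations (the radical axes):
97.8 x + 196.2 y = -18897.13
238.8 x + 154.6 y = -19014.59
Solving the 2×2 system: x ≈ -25.5, y ≈ -83.6 km.
Check against K (with the unrounded x, y): √((x − 19.2)²+(y + 135.6)²) = 68.57 ≈ 68.57 km. ✓

(-25.5, -83.6)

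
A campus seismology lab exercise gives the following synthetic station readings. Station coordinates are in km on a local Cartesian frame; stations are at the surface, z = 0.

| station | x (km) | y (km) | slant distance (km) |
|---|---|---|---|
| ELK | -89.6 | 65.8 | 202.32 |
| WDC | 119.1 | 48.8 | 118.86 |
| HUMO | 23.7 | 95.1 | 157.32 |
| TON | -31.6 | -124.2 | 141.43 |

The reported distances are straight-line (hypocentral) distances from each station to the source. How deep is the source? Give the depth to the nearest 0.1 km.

z ≈ 56.0 km

Each station gives a sphere (x−x_i)² + (y−y_i)² + z² = d_i² (stations at z=0).
Subtracting the ELK sphere from WDC and HUMO: z² cancels, leaving linear equations in x and y:
417.4 x − 34.0 y = 31014.13
226.6 x + 58.6 y = 13431.70
Solving: x ≈ 70.703, y ≈ -44.193 km (keep extra digits for the depth step; rounded: 70.7, -44.2).
Then from the ELK sphere: z² = 202.32² − (x + 89.6)² − (y − 65.8)² with x = 70.703, y = -44.193, so z ≈ 56.017 ≈ 56.0 km.
Check against TON (with the unrounded solution): distance 141.44 ≈ 141.43 km. ✓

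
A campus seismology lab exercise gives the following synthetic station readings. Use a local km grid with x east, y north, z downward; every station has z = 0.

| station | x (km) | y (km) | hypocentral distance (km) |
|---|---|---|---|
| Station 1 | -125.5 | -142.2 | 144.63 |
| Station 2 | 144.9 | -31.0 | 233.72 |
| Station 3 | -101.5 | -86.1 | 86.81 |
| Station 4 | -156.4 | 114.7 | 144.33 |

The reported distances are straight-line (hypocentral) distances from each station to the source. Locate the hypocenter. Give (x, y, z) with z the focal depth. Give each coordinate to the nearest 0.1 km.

x ≈ -85.4 km, y ≈ -6.9 km, depth ≈ 31.7 km

Each station gives a sphere (x−x_i)² + (y−y_i)² + z² = d_i² (stations at z=0).
Subtracting the Station 1 sphere from Station 2 and Station 3: z² cancels, leaving linear equations in x and y:
540.8 x + 222.4 y = -47721.28
48.0 x + 112.2 y = -4873.77
Solving: x ≈ -85.404, y ≈ -6.902 km (keep extra digits for the depth step; rounded: -85.4, -6.9).
Then from the Station 1 sphere: z² = 144.63² − (x + 125.5)² − (y + 142.2)² with x = -85.404, y = -6.902, so z ≈ 31.695 ≈ 31.7 km.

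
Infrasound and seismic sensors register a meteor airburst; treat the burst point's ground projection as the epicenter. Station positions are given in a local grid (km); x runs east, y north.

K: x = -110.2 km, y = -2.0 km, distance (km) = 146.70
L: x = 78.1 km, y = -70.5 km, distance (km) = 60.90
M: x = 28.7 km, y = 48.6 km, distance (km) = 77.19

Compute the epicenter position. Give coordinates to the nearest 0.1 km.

Circle about each station: (x + 110.2)² + (y + 2.0)² = 146.70²; (x − 78.1)² + (y + 70.5)² = 60.90²; (x − 28.7)² + (y − 48.6)² = 77.19².
Subtracting the K equation from the L and M equations removes the quadratic terms:
376.6 x − 137.0 y = 16733.90
277.8 x + 101.2 y = 6600.20
Solving the 2×2 system: x ≈ 34.1, y ≈ -28.4 km.

34.1 km east, -28.4 km north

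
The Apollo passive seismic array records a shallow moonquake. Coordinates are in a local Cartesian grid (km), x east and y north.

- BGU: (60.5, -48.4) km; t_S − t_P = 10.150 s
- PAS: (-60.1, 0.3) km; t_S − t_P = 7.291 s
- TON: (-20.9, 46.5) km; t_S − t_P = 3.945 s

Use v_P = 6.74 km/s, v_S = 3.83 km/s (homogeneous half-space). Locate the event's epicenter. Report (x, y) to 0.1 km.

1.6 km east, 19.7 km north

Distance from S−P lag: d = Δt · v_P v_S / (v_P − v_S) = Δt · (6.74·3.83)/(6.74−3.83) ≈ 8.8709·Δt.
So d_BGU = 90.04, d_PAS = 64.68, d_TON = 35.00 km.
Circle about each station: (x − 60.5)² + (y + 48.4)² = 90.04²; (x + 60.1)² + (y − 0.3)² = 64.68²; (x + 20.9)² + (y − 46.5)² = 35.00².
Subtracting the BGU equation from the PAS and TON equations removes the quadratic terms:
-241.2 x + 97.4 y = 1532.99
-162.8 x + 189.8 y = 3478.45
Solving the 2×2 system: x ≈ 1.6, y ≈ 19.7 km.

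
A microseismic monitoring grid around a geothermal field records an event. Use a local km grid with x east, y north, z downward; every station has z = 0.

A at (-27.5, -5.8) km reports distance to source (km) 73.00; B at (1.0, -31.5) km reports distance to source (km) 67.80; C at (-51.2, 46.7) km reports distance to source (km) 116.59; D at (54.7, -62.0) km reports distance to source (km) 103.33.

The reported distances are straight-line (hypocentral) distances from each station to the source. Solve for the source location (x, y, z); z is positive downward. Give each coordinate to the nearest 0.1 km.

(-33.9, -55.8, 52.8)

Each station gives a sphere (x−x_i)² + (y−y_i)² + z² = d_i² (stations at z=0).
Subtracting the A sphere from B and C: z² cancels, leaving linear equations in x and y:
57.0 x − 51.4 y = 935.52
-47.4 x + 105.0 y = -4251.79
Solving: x ≈ -33.904, y ≈ -55.798 km (keep extra digits for the depth step; rounded: -33.9, -55.8).
Then from the A sphere: z² = 73.00² − (x + 27.5)² − (y + 5.8)² with x = -33.904, y = -55.798, so z ≈ 52.803 ≈ 52.8 km.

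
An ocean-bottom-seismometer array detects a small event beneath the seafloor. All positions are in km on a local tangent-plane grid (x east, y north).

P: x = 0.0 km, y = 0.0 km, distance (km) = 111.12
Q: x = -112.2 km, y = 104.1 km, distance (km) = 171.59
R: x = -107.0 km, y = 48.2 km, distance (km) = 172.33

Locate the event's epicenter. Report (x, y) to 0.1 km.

x ≈ 59.1 km, y ≈ 94.1 km

Circle about each station: x² + y² = 111.12²; (x + 112.2)² + (y − 104.1)² = 171.59²; (x + 107.0)² + (y − 48.2)² = 172.33².
Subtracting pairs of circle equations eliminates x²+y² and gives linear equations (the radical axes):
-224.4 x + 208.2 y = 6330.18
-214.0 x + 96.4 y = -3577.73
Solving the 2×2 system: x ≈ 59.1, y ≈ 94.1 km.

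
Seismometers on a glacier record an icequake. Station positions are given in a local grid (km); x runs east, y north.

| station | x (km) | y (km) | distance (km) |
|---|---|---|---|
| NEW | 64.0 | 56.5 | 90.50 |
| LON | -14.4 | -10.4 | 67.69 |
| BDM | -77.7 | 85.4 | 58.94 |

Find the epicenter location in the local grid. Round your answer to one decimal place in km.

Circle about each station: (x − 64.0)² + (y − 56.5)² = 90.50²; (x + 14.4)² + (y + 10.4)² = 67.69²; (x + 77.7)² + (y − 85.4)² = 58.94².
Subtracting the NEW equation from the LON and BDM equations removes the quadratic terms:
-156.8 x − 133.8 y = -3364.42
-283.4 x + 57.8 y = 10758.53
Solving the 2×2 system: x ≈ -26.5, y ≈ 56.2 km.

-26.5 km east, 56.2 km north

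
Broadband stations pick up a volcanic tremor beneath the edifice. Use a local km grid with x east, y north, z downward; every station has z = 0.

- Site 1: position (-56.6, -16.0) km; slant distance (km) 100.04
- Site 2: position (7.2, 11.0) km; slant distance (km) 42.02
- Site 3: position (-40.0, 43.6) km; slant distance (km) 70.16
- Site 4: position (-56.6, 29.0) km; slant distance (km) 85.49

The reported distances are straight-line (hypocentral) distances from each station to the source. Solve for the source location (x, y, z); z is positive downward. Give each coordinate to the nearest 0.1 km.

Each station gives a sphere (x−x_i)² + (y−y_i)² + z² = d_i² (stations at z=0).
Subtracting the Site 1 sphere from Site 2 and Site 3: z² cancels, leaving linear equations in x and y:
127.6 x + 54.0 y = 4955.60
33.2 x + 119.2 y = 5126.98
Solving: x ≈ 23.392, y ≈ 36.496 km (keep extra digits for the depth step; rounded: 23.4, 36.5).
Then from the Site 1 sphere: z² = 100.04² − (x + 56.6)² − (y + 16.0)² with x = 23.392, y = 36.496, so z ≈ 29.214 ≈ 29.2 km.

x ≈ 23.4 km, y ≈ 36.5 km, depth ≈ 29.2 km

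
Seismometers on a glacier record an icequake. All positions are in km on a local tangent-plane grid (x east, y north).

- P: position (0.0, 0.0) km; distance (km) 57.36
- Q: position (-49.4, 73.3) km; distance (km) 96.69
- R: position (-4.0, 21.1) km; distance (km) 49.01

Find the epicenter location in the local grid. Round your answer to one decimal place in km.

(41.3, 39.8)

Circle about each station: x² + y² = 57.36²; (x + 49.4)² + (y − 73.3)² = 96.69²; (x + 4.0)² + (y − 21.1)² = 49.01².
Subtracting pairs of circle equations eliminates x²+y² and gives linear equations (the radical axes):
-98.8 x + 146.6 y = 1754.46
-8.0 x + 42.2 y = 1349.40
Solving the 2×2 system: x ≈ 41.3, y ≈ 39.8 km.
Check against P (with the unrounded x, y): √(x²+y²) = 57.37 ≈ 57.36 km. ✓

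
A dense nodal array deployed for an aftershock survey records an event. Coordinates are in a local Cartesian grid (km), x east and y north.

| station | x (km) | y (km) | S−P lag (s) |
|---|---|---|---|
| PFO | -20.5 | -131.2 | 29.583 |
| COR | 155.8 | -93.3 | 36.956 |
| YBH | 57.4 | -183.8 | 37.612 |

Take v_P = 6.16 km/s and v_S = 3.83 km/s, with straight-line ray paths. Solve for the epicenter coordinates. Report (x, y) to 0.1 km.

Distance from S−P lag: d = Δt · v_P v_S / (v_P − v_S) = Δt · (6.16·3.83)/(6.16−3.83) ≈ 10.1257·Δt.
So d_PFO = 299.55, d_COR = 374.20, d_YBH = 380.85 km.
Circle about each station: (x + 20.5)² + (y + 131.2)² = 299.55²; (x − 155.8)² + (y + 93.3)² = 374.20²; (x − 57.4)² + (y + 183.8)² = 380.85².
Subtracting pairs of circle equations eliminates x²+y² and gives linear equations (the radical axes):
352.6 x + 75.8 y = -34950.60
155.8 x − 105.2 y = -35873.01
Solving the 2×2 system: x ≈ -130.8, y ≈ 147.3 km.

-130.8 km east, 147.3 km north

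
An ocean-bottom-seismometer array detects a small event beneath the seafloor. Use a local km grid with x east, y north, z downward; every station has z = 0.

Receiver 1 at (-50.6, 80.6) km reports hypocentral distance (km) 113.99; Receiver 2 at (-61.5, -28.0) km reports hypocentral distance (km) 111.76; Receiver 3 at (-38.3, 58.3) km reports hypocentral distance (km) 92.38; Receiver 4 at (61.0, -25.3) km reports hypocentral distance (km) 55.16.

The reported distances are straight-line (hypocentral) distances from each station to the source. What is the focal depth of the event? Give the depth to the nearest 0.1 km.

Each station gives a sphere (x−x_i)² + (y−y_i)² + z² = d_i² (stations at z=0).
Subtracting the Receiver 1 sphere from Receiver 2 and Receiver 3: z² cancels, leaving linear equations in x and y:
-21.8 x − 217.2 y = -3987.05
24.6 x − 44.6 y = 268.72
Solving: x ≈ 37.399, y ≈ 14.603 km (keep extra digits for the depth step; rounded: 37.4, 14.6).
Then from the Receiver 1 sphere: z² = 113.99² − (x + 50.6)² − (y − 80.6)² with x = 37.399, y = 14.603, so z ≈ 29.905 ≈ 29.9 km.
Check against Receiver 4 (with the unrounded solution): distance 55.17 ≈ 55.16 km. ✓

29.9 km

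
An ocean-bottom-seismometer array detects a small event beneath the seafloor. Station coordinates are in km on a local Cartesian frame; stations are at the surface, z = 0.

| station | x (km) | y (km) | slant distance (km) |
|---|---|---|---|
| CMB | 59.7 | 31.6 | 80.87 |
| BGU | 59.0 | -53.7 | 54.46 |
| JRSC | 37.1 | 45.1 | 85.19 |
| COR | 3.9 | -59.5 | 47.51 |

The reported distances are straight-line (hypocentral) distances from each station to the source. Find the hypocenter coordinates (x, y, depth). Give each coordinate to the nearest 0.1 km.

Each station gives a sphere (x−x_i)² + (y−y_i)² + z² = d_i² (stations at z=0).
Subtracting the CMB sphere from BGU and JRSC: z² cancels, leaving linear equations in x and y:
-1.4 x − 170.6 y = 5376.11
-45.2 x + 27.0 y = -1869.61
Solving: x ≈ 22.429, y ≈ -31.697 km (keep extra digits for the depth step; rounded: 22.4, -31.7).
Then from the CMB sphere: z² = 80.87² − (x − 59.7)² − (y − 31.6)² with x = 22.429, y = -31.697, so z ≈ 33.828 ≈ 33.8 km.

x ≈ 22.4 km, y ≈ -31.7 km, depth ≈ 33.8 km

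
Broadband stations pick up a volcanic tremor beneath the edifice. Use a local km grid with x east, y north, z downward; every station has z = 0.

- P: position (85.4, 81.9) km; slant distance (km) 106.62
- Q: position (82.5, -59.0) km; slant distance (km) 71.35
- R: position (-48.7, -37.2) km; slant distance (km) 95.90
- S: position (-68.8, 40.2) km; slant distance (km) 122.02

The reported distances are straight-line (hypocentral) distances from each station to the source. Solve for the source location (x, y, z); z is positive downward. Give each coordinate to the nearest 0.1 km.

x ≈ 38.9 km, y ≈ -9.9 km, depth ≈ 27.9 km

Each station gives a sphere (x−x_i)² + (y−y_i)² + z² = d_i² (stations at z=0).
Subtracting the P sphere from Q and R: z² cancels, leaving linear equations in x and y:
-5.8 x − 281.8 y = 2563.48
-268.2 x − 238.2 y = -8074.23
Solving: x ≈ 38.896, y ≈ -9.897 km (keep extra digits for the depth step; rounded: 38.9, -9.9).
Then from the P sphere: z² = 106.62² − (x − 85.4)² − (y − 81.9)² with x = 38.896, y = -9.897, so z ≈ 27.902 ≈ 27.9 km.
Check against S (with the unrounded solution): distance 122.01 ≈ 122.02 km. ✓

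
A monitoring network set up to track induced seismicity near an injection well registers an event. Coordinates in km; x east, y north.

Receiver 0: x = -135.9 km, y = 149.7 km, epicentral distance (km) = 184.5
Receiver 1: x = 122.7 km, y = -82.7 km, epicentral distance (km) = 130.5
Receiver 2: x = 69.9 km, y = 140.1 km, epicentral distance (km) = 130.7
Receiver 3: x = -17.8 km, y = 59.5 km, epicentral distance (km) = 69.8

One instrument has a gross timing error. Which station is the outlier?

Receiver 0

Solve using three stations at a time. Using Receiver 1, Receiver 2, Receiver 3 (subtract circle equations pairwise → linear system) gives (x, y) ≈ (35.2, 14.1).
Distances from that point to each station vs reported:
  Receiver 0: calculated 218.3 vs reported 184.5 → residual 33.8 km
  Receiver 1: calculated 130.5 vs reported 130.5 → residual 0.0 km
  Receiver 2: calculated 130.7 vs reported 130.7 → residual 0.0 km
  Receiver 3: calculated 69.8 vs reported 69.8 → residual 0.0 km
Receiver 1, Receiver 2, Receiver 3 are mutually consistent (residuals ≈ 0); Receiver 0 is off by 33.8 km.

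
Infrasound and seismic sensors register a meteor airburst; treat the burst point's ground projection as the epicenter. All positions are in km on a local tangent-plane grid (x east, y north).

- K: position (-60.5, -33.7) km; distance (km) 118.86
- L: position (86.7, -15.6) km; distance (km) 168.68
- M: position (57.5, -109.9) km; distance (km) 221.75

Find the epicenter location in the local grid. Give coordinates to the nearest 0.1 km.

-49.0 km east, 84.6 km north

Circle about each station: (x + 60.5)² + (y + 33.7)² = 118.86²; (x − 86.7)² + (y + 15.6)² = 168.68²; (x − 57.5)² + (y + 109.9)² = 221.75².
Subtracting pairs of circle equations eliminates x²+y² and gives linear equations (the radical axes):
294.4 x + 36.2 y = -11360.93
236.0 x − 152.4 y = -24457.04
Solving the 2×2 system: x ≈ -49.0, y ≈ 84.6 km.
Check against K (with the unrounded x, y): √((x + 60.5)²+(y + 33.7)²) = 118.87 ≈ 118.86 km. ✓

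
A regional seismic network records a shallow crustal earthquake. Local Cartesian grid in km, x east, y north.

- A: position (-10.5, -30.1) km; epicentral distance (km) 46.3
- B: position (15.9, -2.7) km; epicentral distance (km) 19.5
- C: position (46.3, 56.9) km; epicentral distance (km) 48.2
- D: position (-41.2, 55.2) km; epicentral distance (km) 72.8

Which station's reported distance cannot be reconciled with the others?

A

Solve using three stations at a time. Using B, C, D (subtract circle equations pairwise → linear system) gives (x, y) ≈ (20.3, 16.3).
Distances from that point to each station vs reported:
  A: calculated 55.7 vs reported 46.3 → residual 9.4 km
  B: calculated 19.5 vs reported 19.5 → residual 0.0 km
  C: calculated 48.2 vs reported 48.2 → residual 0.0 km
  D: calculated 72.8 vs reported 72.8 → residual 0.0 km
B, C, D are mutually consistent (residuals ≈ 0); A is off by 9.4 km.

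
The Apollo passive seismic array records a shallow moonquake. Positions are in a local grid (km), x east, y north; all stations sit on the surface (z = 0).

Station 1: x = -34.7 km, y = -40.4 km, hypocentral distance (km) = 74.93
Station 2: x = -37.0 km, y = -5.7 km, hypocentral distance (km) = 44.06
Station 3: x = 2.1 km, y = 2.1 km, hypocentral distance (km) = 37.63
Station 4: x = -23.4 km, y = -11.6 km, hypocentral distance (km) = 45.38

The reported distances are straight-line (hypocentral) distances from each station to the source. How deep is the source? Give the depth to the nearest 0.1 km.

z ≈ 14.1 km

Each station gives a sphere (x−x_i)² + (y−y_i)² + z² = d_i² (stations at z=0).
Subtracting the Station 1 sphere from Station 2 and Station 3: z² cancels, leaving linear equations in x and y:
-4.6 x + 69.4 y = 2238.46
73.6 x + 85.0 y = 1371.06
Solving: x ≈ -17.298, y ≈ 31.108 km (keep extra digits for the depth step; rounded: -17.3, 31.1).
Then from the Station 1 sphere: z² = 74.93² − (x + 34.7)² − (y + 40.4)² with x = -17.298, y = 31.108, so z ≈ 14.081 ≈ 14.1 km.
Check against Station 4 (with the unrounded solution): distance 45.38 ≈ 45.38 km. ✓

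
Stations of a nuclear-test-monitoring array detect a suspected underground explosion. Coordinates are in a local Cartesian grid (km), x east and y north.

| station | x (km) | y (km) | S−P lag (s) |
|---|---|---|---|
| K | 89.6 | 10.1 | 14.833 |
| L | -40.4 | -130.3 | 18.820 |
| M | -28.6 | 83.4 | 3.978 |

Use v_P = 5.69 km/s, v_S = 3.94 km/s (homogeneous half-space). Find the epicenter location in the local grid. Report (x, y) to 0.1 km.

Distance from S−P lag: d = Δt · v_P v_S / (v_P − v_S) = Δt · (5.69·3.94)/(5.69−3.94) ≈ 12.8106·Δt.
So d_K = 190.02, d_L = 241.10, d_M = 50.96 km.
Circle about each station: (x − 89.6)² + (y − 10.1)² = 190.02²; (x + 40.4)² + (y + 130.3)² = 241.10²; (x + 28.6)² + (y − 83.4)² = 50.96².
Subtracting pairs of circle equations eliminates x²+y² and gives linear equations (the radical axes):
-260.0 x − 280.8 y = -11541.53
-236.4 x + 146.6 y = 33154.03
Solving the 2×2 system: x ≈ -72.9, y ≈ 108.6 km.

(-72.9, 108.6)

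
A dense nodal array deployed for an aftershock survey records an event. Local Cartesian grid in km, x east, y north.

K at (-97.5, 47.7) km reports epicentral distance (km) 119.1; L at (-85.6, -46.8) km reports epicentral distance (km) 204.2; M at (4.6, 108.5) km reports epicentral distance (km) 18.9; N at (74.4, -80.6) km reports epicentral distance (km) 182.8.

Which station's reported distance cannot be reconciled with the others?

L

Solve using three stations at a time. Using K, M, N (subtract circle equations pairwise → linear system) gives (x, y) ≈ (13.2, 91.7).
Distances from that point to each station vs reported:
  K: calculated 119.1 vs reported 119.1 → residual 0.0 km
  L: calculated 170.1 vs reported 204.2 → residual 34.1 km
  M: calculated 18.9 vs reported 18.9 → residual 0.0 km
  N: calculated 182.8 vs reported 182.8 → residual 0.0 km
K, M, N are mutually consistent (residuals ≈ 0); L is off by 34.1 km.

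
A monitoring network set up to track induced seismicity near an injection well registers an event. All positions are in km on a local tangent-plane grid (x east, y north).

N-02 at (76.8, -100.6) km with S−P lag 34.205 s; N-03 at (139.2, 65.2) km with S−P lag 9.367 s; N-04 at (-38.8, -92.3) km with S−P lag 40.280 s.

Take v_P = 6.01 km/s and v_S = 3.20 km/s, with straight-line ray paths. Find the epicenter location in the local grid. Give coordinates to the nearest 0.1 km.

126.8 km east, 128.1 km north

Distance from S−P lag: d = Δt · v_P v_S / (v_P − v_S) = Δt · (6.01·3.20)/(6.01−3.20) ≈ 6.8441·Δt.
So d_N-02 = 234.10, d_N-03 = 64.11, d_N-04 = 275.68 km.
Circle about each station: (x − 76.8)² + (y + 100.6)² = 234.10²; (x − 139.2)² + (y − 65.2)² = 64.11²; (x + 38.8)² + (y + 92.3)² = 275.68².
Subtracting the N-02 equation from the N-03 and N-04 equations removes the quadratic terms:
124.8 x + 331.6 y = 58301.80
-231.2 x + 16.6 y = -27190.52
Solving the 2×2 system: x ≈ 126.8, y ≈ 128.1 km.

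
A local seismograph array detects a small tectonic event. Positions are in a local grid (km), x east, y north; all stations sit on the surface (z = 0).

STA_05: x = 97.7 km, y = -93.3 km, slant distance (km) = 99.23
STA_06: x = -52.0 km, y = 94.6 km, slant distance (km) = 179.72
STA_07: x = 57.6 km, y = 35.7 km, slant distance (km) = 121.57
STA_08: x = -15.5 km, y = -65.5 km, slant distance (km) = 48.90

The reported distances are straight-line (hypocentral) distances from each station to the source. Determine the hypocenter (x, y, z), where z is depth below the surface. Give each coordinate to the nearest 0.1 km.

Each station gives a sphere (x−x_i)² + (y−y_i)² + z² = d_i² (stations at z=0).
Subtracting the STA_05 sphere from STA_06 and STA_07: z² cancels, leaving linear equations in x and y:
-299.4 x + 375.8 y = -29049.71
-80.2 x + 258.0 y = -18590.60
Solving: x ≈ 10.794, y ≈ -68.701 km (keep extra digits for the depth step; rounded: 10.8, -68.7).
Then from the STA_05 sphere: z² = 99.23² − (x − 97.7)² − (y + 93.3)² with x = 10.794, y = -68.701, so z ≈ 41.095 ≈ 41.1 km.

(10.8, -68.7, 41.1)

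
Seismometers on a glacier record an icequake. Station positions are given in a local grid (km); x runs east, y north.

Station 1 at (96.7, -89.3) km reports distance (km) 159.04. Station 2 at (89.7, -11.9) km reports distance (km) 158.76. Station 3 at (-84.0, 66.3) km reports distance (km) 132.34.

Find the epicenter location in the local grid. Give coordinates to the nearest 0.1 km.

Circle about each station: (x − 96.7)² + (y + 89.3)² = 159.04²; (x − 89.7)² + (y + 11.9)² = 158.76²; (x + 84.0)² + (y − 66.3)² = 132.34².
Subtracting the Station 1 equation from the Station 2 and Station 3 equations removes the quadratic terms:
-14.0 x + 154.8 y = -9048.70
-361.4 x + 311.2 y = 1906.16
Solving the 2×2 system: x ≈ -60.3, y ≈ -63.9 km.

x ≈ -60.3 km, y ≈ -63.9 km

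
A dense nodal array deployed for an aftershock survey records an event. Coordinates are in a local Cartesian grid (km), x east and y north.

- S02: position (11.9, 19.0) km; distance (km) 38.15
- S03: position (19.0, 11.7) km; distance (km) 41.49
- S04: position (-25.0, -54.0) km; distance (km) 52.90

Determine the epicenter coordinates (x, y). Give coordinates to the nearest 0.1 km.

Circle about each station: (x − 11.9)² + (y − 19.0)² = 38.15²; (x − 19.0)² + (y − 11.7)² = 41.49²; (x + 25.0)² + (y + 54.0)² = 52.90².
Subtracting pairs of circle equations eliminates x²+y² and gives linear equations (the radical axes):
14.2 x − 14.6 y = -270.72
-73.8 x − 146.0 y = 1695.40
Solving the 2×2 system: x ≈ -20.4, y ≈ -1.3 km.
Check against S02 (with the unrounded x, y): √((x − 11.9)²+(y − 19.0)²) = 38.15 ≈ 38.15 km. ✓

x ≈ -20.4 km, y ≈ -1.3 km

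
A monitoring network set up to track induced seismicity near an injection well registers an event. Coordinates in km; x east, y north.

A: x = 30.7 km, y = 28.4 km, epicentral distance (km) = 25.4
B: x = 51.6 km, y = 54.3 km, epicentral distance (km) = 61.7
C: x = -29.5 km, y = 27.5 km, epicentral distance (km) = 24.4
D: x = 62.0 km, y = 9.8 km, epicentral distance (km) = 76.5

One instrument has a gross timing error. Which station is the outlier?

A

Solve using three stations at a time. Using B, C, D (subtract circle equations pairwise → linear system) gives (x, y) ≈ (-8.4, 39.8).
Distances from that point to each station vs reported:
  A: calculated 40.7 vs reported 25.4 → residual 15.3 km
  B: calculated 61.7 vs reported 61.7 → residual 0.0 km
  C: calculated 24.4 vs reported 24.4 → residual 0.0 km
  D: calculated 76.5 vs reported 76.5 → residual 0.0 km
B, C, D are mutually consistent (residuals ≈ 0); A is off by 15.3 km.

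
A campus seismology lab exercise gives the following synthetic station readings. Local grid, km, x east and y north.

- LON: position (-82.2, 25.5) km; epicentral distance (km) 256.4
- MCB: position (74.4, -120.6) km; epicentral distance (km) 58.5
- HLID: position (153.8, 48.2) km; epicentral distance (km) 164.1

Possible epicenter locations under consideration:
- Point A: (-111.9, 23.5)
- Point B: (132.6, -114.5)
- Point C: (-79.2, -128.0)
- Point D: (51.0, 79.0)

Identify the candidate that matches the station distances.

Point B

For each candidate, compare |candidate − station| to the reported distance:
Point A: residuals LON 226.6, MCB 177.0, HLID 102.7 → max 226.6 km
Point B: residuals LON 0.0, MCB 0.0, HLID 0.0 → max 0.0 km
Point C: residuals LON 102.9, MCB 95.3, HLID 128.0 → max 128.0 km
Point D: residuals LON 112.9, MCB 142.5, HLID 56.8 → max 142.5 km
Only Point B has all residuals ≈ 0.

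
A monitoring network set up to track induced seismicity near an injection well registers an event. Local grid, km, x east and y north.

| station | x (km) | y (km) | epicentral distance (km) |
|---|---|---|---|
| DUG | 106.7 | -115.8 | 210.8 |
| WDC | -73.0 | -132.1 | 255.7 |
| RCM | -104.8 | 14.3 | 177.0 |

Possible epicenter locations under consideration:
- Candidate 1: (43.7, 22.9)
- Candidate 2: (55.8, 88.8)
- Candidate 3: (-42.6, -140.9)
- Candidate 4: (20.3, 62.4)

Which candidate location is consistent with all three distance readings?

Candidate 2

For each candidate, compare |candidate − station| to the reported distance:
Candidate 1: residuals DUG 58.5, WDC 61.7, RCM 28.3 → max 61.7 km
Candidate 2: residuals DUG 0.0, WDC 0.0, RCM 0.0 → max 0.0 km
Candidate 3: residuals DUG 59.4, WDC 224.1, RCM 9.8 → max 224.1 km
Candidate 4: residuals DUG 12.8, WDC 40.0, RCM 43.0 → max 43.0 km
Only Candidate 2 has all residuals ≈ 0.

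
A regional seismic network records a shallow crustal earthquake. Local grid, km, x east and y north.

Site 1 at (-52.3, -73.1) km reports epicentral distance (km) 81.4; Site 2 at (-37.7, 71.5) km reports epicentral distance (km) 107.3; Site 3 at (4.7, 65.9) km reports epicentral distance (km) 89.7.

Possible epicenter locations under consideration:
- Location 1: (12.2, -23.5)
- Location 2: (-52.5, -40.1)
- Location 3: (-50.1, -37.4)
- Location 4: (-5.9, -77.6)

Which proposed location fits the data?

For each candidate, compare |candidate − station| to the reported distance:
Location 1: residuals Site 1 0.0, Site 2 0.0, Site 3 0.0 → max 0.0 km
Location 2: residuals Site 1 48.4, Site 2 5.3, Site 3 30.7 → max 48.4 km
Location 3: residuals Site 1 45.6, Site 2 2.3, Site 3 27.2 → max 45.6 km
Location 4: residuals Site 1 34.8, Site 2 45.2, Site 3 54.2 → max 54.2 km
Only Location 1 has all residuals ≈ 0.

Location 1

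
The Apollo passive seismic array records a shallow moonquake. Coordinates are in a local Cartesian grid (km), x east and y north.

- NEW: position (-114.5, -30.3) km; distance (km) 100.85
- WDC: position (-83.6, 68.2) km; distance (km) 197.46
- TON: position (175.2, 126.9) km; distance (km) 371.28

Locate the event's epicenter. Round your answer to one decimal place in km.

-93.8 km east, -129.0 km north

Circle about each station: (x + 114.5)² + (y + 30.3)² = 100.85²; (x + 83.6)² + (y − 68.2)² = 197.46²; (x − 175.2)² + (y − 126.9)² = 371.28².
Subtracting pairs of circle equations eliminates x²+y² and gives linear equations (the radical axes):
61.8 x + 197.0 y = -31207.87
579.4 x + 314.4 y = -94907.81
Solving the 2×2 system: x ≈ -93.8, y ≈ -129.0 km.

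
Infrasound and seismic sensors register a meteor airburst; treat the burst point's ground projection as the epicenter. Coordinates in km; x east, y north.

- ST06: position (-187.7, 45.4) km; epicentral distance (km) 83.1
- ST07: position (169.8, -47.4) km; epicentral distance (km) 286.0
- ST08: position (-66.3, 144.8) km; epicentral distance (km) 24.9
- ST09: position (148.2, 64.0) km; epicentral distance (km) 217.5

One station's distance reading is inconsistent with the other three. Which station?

Solve using three stations at a time. Using ST07, ST08, ST09 (subtract circle equations pairwise → linear system) gives (x, y) ≈ (-61.9, 120.3).
Distances from that point to each station vs reported:
  ST06: calculated 146.4 vs reported 83.1 → residual 63.3 km
  ST07: calculated 286.0 vs reported 286.0 → residual 0.0 km
  ST08: calculated 24.9 vs reported 24.9 → residual 0.0 km
  ST09: calculated 217.5 vs reported 217.5 → residual 0.0 km
ST07, ST08, ST09 are mutually consistent (residuals ≈ 0); ST06 is off by 63.3 km.

ST06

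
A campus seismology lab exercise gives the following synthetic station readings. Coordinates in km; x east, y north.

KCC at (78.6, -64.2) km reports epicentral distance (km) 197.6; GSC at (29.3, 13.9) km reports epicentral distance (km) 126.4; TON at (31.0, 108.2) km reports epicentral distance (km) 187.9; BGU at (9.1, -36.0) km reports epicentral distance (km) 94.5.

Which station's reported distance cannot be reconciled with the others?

KCC

Solve using three stations at a time. Using GSC, TON, BGU (subtract circle equations pairwise → linear system) gives (x, y) ≈ (-85.3, -39.4).
Distances from that point to each station vs reported:
  KCC: calculated 165.8 vs reported 197.6 → residual 31.8 km
  GSC: calculated 126.4 vs reported 126.4 → residual 0.0 km
  TON: calculated 187.9 vs reported 187.9 → residual 0.0 km
  BGU: calculated 94.5 vs reported 94.5 → residual 0.0 km
GSC, TON, BGU are mutually consistent (residuals ≈ 0); KCC is off by 31.8 km.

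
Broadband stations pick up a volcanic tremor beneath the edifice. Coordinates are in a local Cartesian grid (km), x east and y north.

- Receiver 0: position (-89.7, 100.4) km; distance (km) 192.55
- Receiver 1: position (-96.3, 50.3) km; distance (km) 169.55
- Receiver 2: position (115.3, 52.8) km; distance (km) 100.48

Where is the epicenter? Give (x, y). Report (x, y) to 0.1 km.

(54.5, -27.2)

Circle about each station: (x + 89.7)² + (y − 100.4)² = 192.55²; (x + 96.3)² + (y − 50.3)² = 169.55²; (x − 115.3)² + (y − 52.8)² = 100.48².
Subtracting pairs of circle equations eliminates x²+y² and gives linear equations (the radical axes):
-13.2 x − 100.2 y = 2005.83
410.0 x − 95.2 y = 24934.95
Solving the 2×2 system: x ≈ 54.5, y ≈ -27.2 km.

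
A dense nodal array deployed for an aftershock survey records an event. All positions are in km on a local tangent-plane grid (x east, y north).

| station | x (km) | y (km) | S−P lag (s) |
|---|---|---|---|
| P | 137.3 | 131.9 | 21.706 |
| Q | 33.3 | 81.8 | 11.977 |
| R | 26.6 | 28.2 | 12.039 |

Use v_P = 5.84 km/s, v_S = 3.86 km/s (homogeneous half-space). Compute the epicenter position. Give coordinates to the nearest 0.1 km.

Distance from S−P lag: d = Δt · v_P v_S / (v_P − v_S) = Δt · (5.84·3.86)/(5.84−3.86) ≈ 11.3851·Δt.
So d_P = 247.12, d_Q = 136.36, d_R = 137.06 km.
Circle about each station: (x − 137.3)² + (y − 131.9)² = 247.12²; (x − 33.3)² + (y − 81.8)² = 136.36²; (x − 26.6)² + (y − 28.2)² = 137.06².
Subtracting the P equation from the Q and R equations removes the quadratic terms:
-208.0 x − 100.2 y = 14025.47
-221.4 x − 207.4 y = 7536.75
Solving the 2×2 system: x ≈ -102.8, y ≈ 73.4 km.
Check against P (with the unrounded x, y): √((x − 137.3)²+(y − 131.9)²) = 247.11 ≈ 247.12 km. ✓

x ≈ -102.8 km, y ≈ 73.4 km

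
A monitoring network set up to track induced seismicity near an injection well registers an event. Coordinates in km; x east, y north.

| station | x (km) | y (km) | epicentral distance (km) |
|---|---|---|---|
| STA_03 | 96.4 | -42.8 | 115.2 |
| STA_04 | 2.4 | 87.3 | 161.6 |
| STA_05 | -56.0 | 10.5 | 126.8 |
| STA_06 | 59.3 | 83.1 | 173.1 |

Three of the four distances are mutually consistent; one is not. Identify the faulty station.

Solve using three stations at a time. Using STA_03, STA_04, STA_06 (subtract circle equations pairwise → linear system) gives (x, y) ≈ (-14.7, -73.4).
Distances from that point to each station vs reported:
  STA_03: calculated 115.2 vs reported 115.2 → residual 0.0 km
  STA_04: calculated 161.6 vs reported 161.6 → residual 0.0 km
  STA_05: calculated 93.5 vs reported 126.8 → residual 33.3 km
  STA_06: calculated 173.1 vs reported 173.1 → residual 0.0 km
STA_03, STA_04, STA_06 are mutually consistent (residuals ≈ 0); STA_05 is off by 33.3 km.

STA_05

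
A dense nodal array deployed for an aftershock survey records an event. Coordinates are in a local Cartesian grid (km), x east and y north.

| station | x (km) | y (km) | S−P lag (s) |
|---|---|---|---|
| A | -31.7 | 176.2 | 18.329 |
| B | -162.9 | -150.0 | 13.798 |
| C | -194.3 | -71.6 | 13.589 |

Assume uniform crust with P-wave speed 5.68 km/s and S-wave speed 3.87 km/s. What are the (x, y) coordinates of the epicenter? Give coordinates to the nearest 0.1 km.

-31.2 km east, -46.4 km north

Distance from S−P lag: d = Δt · v_P v_S / (v_P − v_S) = Δt · (5.68·3.87)/(5.68−3.87) ≈ 12.1445·Δt.
So d_A = 222.60, d_B = 167.57, d_C = 165.03 km.
Circle about each station: (x + 31.7)² + (y − 176.2)² = 222.60²; (x + 162.9)² + (y + 150.0)² = 167.57²; (x + 194.3)² + (y + 71.6)² = 165.03².
Subtracting pairs of circle equations eliminates x²+y² and gives linear equations (the radical axes):
-262.4 x − 652.4 y = 38456.14
-325.2 x − 495.6 y = 33143.58
Solving the 2×2 system: x ≈ -31.2, y ≈ -46.4 km.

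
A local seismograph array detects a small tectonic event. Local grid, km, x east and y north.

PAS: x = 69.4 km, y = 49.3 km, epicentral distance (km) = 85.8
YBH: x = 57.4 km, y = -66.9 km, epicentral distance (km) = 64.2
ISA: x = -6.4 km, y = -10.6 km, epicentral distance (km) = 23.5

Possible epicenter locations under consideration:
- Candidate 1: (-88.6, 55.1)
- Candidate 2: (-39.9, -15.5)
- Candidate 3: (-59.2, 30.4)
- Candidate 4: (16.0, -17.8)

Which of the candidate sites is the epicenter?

Candidate 4

For each candidate, compare |candidate − station| to the reported distance:
Candidate 1: residuals PAS 72.3, YBH 126.1, ISA 81.7 → max 126.1 km
Candidate 2: residuals PAS 41.3, YBH 45.8, ISA 10.4 → max 45.8 km
Candidate 3: residuals PAS 44.2, YBH 87.7, ISA 43.3 → max 87.7 km
Candidate 4: residuals PAS 0.0, YBH 0.0, ISA 0.0 → max 0.0 km
Only Candidate 4 has all residuals ≈ 0.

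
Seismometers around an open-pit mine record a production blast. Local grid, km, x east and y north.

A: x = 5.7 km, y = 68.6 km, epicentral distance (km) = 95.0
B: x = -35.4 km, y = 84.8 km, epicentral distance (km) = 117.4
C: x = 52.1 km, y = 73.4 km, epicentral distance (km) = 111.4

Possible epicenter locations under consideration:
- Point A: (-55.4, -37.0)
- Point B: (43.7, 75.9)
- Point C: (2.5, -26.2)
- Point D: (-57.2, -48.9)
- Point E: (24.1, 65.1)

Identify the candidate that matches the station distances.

Point C

For each candidate, compare |candidate − station| to the reported distance:
Point A: residuals A 27.0, B 6.0, C 42.7 → max 42.7 km
Point B: residuals A 56.3, B 37.8, C 102.6 → max 102.6 km
Point C: residuals A 0.1, B 0.1, C 0.1 → max 0.1 km
Point D: residuals A 38.3, B 18.1, C 52.6 → max 52.6 km
Point E: residuals A 76.3, B 54.7, C 82.2 → max 82.2 km
Only Point C has all residuals ≈ 0.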